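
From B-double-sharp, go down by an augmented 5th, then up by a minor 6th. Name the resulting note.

An augmented fifth down from B## is E# (letter E, 8 semitones down).
A minor sixth up from E# is C# (letter C, 8 semitones up).

C#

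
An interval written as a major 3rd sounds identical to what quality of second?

doubly augmented

A major third spans 4 semitones.
A second spanning 4 semitones is doubly augmented (the major second is 2).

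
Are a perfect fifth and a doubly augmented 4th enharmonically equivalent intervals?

A perfect fifth spans 7 semitones; a doubly augmented fourth spans 7.
They are enharmonically equivalent.

Yes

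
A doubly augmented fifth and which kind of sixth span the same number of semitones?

major

A doubly augmented fifth spans 9 semitones.
A sixth spanning 9 semitones is major (the major sixth is 9).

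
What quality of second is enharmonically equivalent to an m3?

A minor third spans 3 semitones.
A second spanning 3 semitones is augmented (the major second is 2).

augmented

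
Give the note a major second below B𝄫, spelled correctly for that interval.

Abb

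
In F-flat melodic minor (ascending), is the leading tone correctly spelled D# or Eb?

Each scale degree takes a distinct letter name. Degree 7 of a scale on F must use the letter E.
Eb and D# are enharmonically the same pitch, but only Eb uses the letter E, so it is the correct spelling here.

Eb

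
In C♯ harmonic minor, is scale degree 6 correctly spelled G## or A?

Each scale degree takes a distinct letter name. Degree 6 of a scale on C must use the letter A.
A and G## are enharmonically the same pitch, but only A uses the letter A, so it is the correct spelling here.

A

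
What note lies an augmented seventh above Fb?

E

F up a major seventh is E, so the target letter is E.
From Fb, an augmented seventh is 12 semitones up: E.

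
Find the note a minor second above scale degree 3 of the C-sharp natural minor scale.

F

Scale degree 3 of C# natural minor is E.
A minor second (1 semitone) above E lands on the letter F, giving F.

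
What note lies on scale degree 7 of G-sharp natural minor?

F#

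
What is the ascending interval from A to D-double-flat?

Counting letters A–B–C–D gives a fourth.
A→Dbb = 3 semitones, 2 narrower than the perfect fourth (5), so doubly diminished.

doubly diminished fourth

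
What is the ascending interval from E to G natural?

Counting letters E–F–G gives a third.
E→G = 3 semitones, 1 narrower than the major third (4), so minor.

minor third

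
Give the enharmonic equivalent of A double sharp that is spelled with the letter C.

Plain C sits 1 semitone above A##, so on the letter C the same pitch needs a flat: Cb.

Cb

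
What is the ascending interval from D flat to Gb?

perfect fourth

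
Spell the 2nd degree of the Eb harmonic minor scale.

Degree 2 takes the letter 1 step above E, which is F.
In harmonic minor, degree 2 sits 2 semitones above the tonic. Eb + 2 semitones is pitch class 5, spelled on F as F.

F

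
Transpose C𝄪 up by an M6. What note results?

A##

C up a major sixth is A, so the target letter is A.
From C##, a major sixth is 9 semitones up: A##.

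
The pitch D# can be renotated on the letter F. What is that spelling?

Plain F sits 2 semitones above D#, so on the letter F the same pitch needs a double flat: Fbb.

Fbb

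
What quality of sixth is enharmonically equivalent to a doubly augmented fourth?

diminished

A doubly augmented fourth spans 7 semitones.
A sixth spanning 7 semitones is diminished (the major sixth is 9).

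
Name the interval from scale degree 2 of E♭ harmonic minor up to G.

Scale degree 2 of Eb harmonic minor is F.
F up to G: letters F→G make it a second; 2 semitones makes it major.

major second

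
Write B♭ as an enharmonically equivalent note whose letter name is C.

Plain C sits 2 semitones above Bb, so on the letter C the same pitch needs a double flat: Cbb.

Cbb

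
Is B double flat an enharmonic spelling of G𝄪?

Yes

Bbb = pitch class 9 and G## = pitch class 9 — the same pitch class, so they are enharmonic equivalents.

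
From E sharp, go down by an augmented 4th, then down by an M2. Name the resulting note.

A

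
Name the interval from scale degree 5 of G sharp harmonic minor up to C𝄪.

Scale degree 5 of G# harmonic minor is D#.
D# up to C##: letters D→C make it a seventh; 11 semitones makes it major.

major seventh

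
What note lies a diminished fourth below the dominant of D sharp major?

The dominant of D# major is A#.
A diminished fourth (4 semitones) below A# lands on the letter E, giving E##.

E##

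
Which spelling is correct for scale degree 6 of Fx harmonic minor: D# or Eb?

Each scale degree takes a distinct letter name. Degree 6 of a scale on F must use the letter D.
D# and Eb are enharmonically the same pitch, but only D# uses the letter D, so it is the correct spelling here.

D#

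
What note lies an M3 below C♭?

Abb

A third below C lands on the letter A.
A major third spans 4 semitones, so Cb moves to pitch class 7. On the letter A that is Abb.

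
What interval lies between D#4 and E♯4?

major second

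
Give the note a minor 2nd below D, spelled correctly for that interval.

C#

D down a major second is C, so the target letter is C.
From D, a minor second is 1 semitone down: C#.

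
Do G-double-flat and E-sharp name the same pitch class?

Gbb is pitch class 5; E# is pitch class 5.
All spellings map to pitch class 5, so they are enharmonically equivalent.

Yes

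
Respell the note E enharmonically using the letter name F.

E is pitch class 4. The letter F alone is pitch class 5.
To reach pitch class 4 from F requires an offset of -1 semitone, i.e. flat: Fb.

Fb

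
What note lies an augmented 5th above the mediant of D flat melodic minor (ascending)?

The mediant of Db melodic minor (ascending) is Fb.
An augmented fifth (8 semitones) above Fb lands on the letter C, giving C.

C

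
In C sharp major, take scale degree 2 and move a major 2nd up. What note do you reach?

Scale degree 2 of C# major is D#.
A major second (2 semitones) above D# lands on the letter E, giving E#.

E#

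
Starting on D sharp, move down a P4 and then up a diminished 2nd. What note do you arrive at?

A perfect fourth down from D# is A# (letter A, 5 semitones down).
A diminished second up from A# is Bb (letter B, 0 semitones up).

Bb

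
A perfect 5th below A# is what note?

D#

A fifth below A lands on the letter D.
A perfect fifth spans 7 semitones, so A# moves to pitch class 3. On the letter D that is D#.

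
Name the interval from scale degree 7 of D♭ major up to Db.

Scale degree 7 of Db major is C.
C up to Db: letters C→D make it a second; 1 semitone makes it minor.

minor second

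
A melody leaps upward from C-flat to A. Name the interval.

Counting letters C–D–E–F–G–A gives a sixth.
Cb→A = 10 semitones, 1 wider than the major sixth (9), so augmented.

augmented sixth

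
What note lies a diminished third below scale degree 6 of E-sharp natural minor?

Scale degree 6 of E# natural minor is C#.
A diminished third (2 semitones) below C# lands on the letter A, giving A##.

A##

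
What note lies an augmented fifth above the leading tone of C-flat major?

The leading tone of Cb major is Bb.
An augmented fifth (8 semitones) above Bb lands on the letter F, giving F#.

F#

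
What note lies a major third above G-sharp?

B#

A third above G lands on the letter B.
A major third spans 4 semitones, so G# moves to pitch class 0. On the letter B that is B#.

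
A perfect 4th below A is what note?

E

A fourth below A lands on the letter E.
A perfect fourth spans 5 semitones, so A moves to pitch class 4. On the letter E that is E.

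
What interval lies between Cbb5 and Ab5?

The letter names run C→A, a span of 5 letter steps, so the interval is some kind of sixth.
Cbb to Ab is 10 semitones. A major sixth is 9, so 10 makes it augmented.

augmented sixth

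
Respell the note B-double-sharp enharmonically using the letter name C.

Plain C sits 1 semitone below B##, so on the letter C the same pitch needs a sharp: C#.

C#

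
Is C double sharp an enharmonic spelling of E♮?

No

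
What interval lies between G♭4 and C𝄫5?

diminished fourth

Counting letters G–A–B–C gives a fourth.
Gb→Cbb = 4 semitones, 1 narrower than the perfect fourth (5), so diminished.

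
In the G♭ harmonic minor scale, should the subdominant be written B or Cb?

Cb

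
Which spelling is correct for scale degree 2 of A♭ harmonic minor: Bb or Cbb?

Bb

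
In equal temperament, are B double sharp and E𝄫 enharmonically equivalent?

B## is pitch class 1; Ebb is pitch class 2.
The pitch classes differ (1 vs. 2), so they are not enharmonic equivalents.

No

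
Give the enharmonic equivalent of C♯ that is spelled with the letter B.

B##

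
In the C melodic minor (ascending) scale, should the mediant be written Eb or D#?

Each scale degree takes a distinct letter name. Degree 3 of a scale on C must use the letter E.
Eb and D# are enharmonically the same pitch, but only Eb uses the letter E, so it is the correct spelling here.

Eb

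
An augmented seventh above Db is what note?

C#

D up a major seventh is C#, so the target letter is C.
From Db, an augmented seventh is 12 semitones up: C#.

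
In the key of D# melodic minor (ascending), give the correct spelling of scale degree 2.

E#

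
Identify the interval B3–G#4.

major sixth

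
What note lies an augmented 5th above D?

A#

D up a perfect fifth is A, so the target letter is A.
From D, an augmented fifth is 8 semitones up: A#.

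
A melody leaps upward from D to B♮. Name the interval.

The letter names run D→B, a span of 5 letter steps, so the interval is some kind of sixth.
D to B is 9 semitones. A major sixth is 9, so 9 makes it major.

major sixth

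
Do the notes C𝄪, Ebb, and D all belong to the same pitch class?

C## = pitch class 2 and Ebb = pitch class 2 and D = pitch class 2 — the same pitch class, so they are enharmonic equivalents.

Yes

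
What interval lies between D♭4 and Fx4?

The letter names run D→F, a span of 2 letter steps, so the interval is some kind of third.
Db to F## is 6 semitones. A major third is 4, so 6 makes it doubly augmented.

doubly augmented third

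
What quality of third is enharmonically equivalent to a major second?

A major second spans 2 semitones.
A third spanning 2 semitones is diminished (the major third is 4).

diminished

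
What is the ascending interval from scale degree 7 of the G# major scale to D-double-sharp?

Scale degree 7 of G# major is F##.
F## up to D##: letters F→D make it a sixth; 9 semitones makes it major.

major sixth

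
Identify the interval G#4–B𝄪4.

Counting letters G–A–B gives a third.
G#→B## = 5 semitones, 1 wider than the major third (4), so augmented.

augmented third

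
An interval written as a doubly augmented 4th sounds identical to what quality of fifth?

perfect

A doubly augmented fourth spans 7 semitones.
A fifth spanning 7 semitones is perfect (the perfect fifth is 7).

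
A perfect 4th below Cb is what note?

Gb

A fourth below C lands on the letter G.
A perfect fourth spans 5 semitones, so Cb moves to pitch class 6. On the letter G that is Gb.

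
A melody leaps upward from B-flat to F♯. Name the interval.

Counting letters B–C–D–E–F gives a fifth.
Bb→F# = 8 semitones, 1 wider than the perfect fifth (7), so augmented.

augmented fifth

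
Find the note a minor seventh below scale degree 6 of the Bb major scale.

A

Scale degree 6 of Bb major is G.
A minor seventh (10 semitones) below G lands on the letter A, giving A.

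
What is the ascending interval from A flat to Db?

Counting letters A–B–C–D gives a fourth.
Ab→Db = 5 semitones, exactly the perfect fourth.

perfect fourth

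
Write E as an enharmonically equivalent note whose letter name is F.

Fb

Plain F sits 1 semitone above E, so on the letter F the same pitch needs a flat: Fb.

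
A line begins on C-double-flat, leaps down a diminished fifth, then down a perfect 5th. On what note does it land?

A diminished fifth down from Cbb is Fb (letter F, 6 semitones down).
A perfect fifth down from Fb is Bbb (letter B, 7 semitones down).

Bbb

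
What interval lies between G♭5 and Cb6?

The letter names run G→C, a span of 3 letter steps, so the interval is some kind of fourth.
Gb to Cb is 5 semitones. A perfect fourth is 5, so 5 makes it perfect.

perfect fourth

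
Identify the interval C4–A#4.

Counting letters C–D–E–F–G–A gives a sixth.
C→A# = 10 semitones, 1 wider than the major sixth (9), so augmented.

augmented sixth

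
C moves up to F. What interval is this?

perfect fourth

The letter names run C→F, a span of 3 letter steps, so the interval is some kind of fourth.
C to F is 5 semitones. A perfect fourth is 5, so 5 makes it perfect.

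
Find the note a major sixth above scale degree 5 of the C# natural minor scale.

E#

Scale degree 5 of C# natural minor is G#.
A major sixth (9 semitones) above G# lands on the letter E, giving E#.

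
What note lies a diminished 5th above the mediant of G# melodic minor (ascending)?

F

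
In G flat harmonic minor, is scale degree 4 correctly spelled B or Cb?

Cb

Each scale degree takes a distinct letter name. Degree 4 of a scale on G must use the letter C.
Cb and B are enharmonically the same pitch, but only Cb uses the letter C, so it is the correct spelling here.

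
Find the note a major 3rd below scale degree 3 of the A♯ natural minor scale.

Scale degree 3 of A# natural minor is C#.
A major third (4 semitones) below C# lands on the letter A, giving A.

A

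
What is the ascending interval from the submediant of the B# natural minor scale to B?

minor third

The submediant of B# natural minor is G#.
G# up to B: letters G→B make it a third; 3 semitones makes it minor.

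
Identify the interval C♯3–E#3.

Counting letters C–D–E gives a third.
C#→E# = 4 semitones, exactly the major third.

major third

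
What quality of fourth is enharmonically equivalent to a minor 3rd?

doubly diminished

A minor third spans 3 semitones.
A fourth spanning 3 semitones is doubly diminished (the perfect fourth is 5).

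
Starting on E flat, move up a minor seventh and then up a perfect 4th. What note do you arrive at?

A minor seventh up from Eb is Db (letter D, 10 semitones up).
A perfect fourth up from Db is Gb (letter G, 5 semitones up).

Gb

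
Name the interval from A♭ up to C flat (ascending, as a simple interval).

The letter names run A→C, a span of 2 letter steps, so the interval is some kind of third.
Ab to Cb is 3 semitones. A major third is 4, so 3 makes it minor.

minor third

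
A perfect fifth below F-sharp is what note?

B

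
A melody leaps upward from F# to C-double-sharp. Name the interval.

augmented fifth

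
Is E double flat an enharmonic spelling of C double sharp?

Yes

Ebb is pitch class 2; C## is pitch class 2.
All spellings map to pitch class 2, so they are enharmonically equivalent.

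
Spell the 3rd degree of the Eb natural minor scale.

Degree 3 takes the letter 2 steps above E, which is G.
In natural minor, degree 3 sits 3 semitones above the tonic. Eb + 3 semitones is pitch class 6, spelled on G as Gb.

Gb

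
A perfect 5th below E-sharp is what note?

A fifth below E lands on the letter A.
A perfect fifth spans 7 semitones, so E# moves to pitch class 10. On the letter A that is A#.

A#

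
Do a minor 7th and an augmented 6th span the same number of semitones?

A minor seventh spans 10 semitones; an augmented sixth spans 10.
They are enharmonically equivalent.

Yes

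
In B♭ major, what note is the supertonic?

C

Degree 2 takes the letter 1 step above B, which is C.
In major, degree 2 sits 2 semitones above the tonic. Bb + 2 semitones is pitch class 0, spelled on C as C.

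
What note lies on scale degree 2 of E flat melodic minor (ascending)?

F

Degree 2 takes the letter 1 step above E, which is F.
In melodic minor (ascending), degree 2 sits 2 semitones above the tonic. Eb + 2 semitones is pitch class 5, spelled on F as F.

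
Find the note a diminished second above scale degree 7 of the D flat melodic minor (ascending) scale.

Scale degree 7 of Db melodic minor (ascending) is C.
A diminished second (0 semitones) above C lands on the letter D, giving Dbb.

Dbb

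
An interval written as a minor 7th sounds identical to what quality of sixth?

augmented

A minor seventh spans 10 semitones.
A sixth spanning 10 semitones is augmented (the major sixth is 9).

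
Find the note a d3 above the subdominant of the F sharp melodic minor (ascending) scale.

The subdominant of F# melodic minor (ascending) is B.
A diminished third (2 semitones) above B lands on the letter D, giving Db.

Db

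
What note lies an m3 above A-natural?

A up a major third is C#, so the target letter is C.
From A, a minor third is 3 semitones up: C.

C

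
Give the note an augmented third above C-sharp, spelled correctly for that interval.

C up a major third is E, so the target letter is E.
From C#, an augmented third is 5 semitones up: E##.

E##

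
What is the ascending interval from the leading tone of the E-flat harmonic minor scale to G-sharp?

augmented fourth

The leading tone of Eb harmonic minor is D.
D up to G#: letters D→G make it a fourth; 6 semitones makes it augmented.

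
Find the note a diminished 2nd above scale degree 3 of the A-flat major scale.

Scale degree 3 of Ab major is C.
A diminished second (0 semitones) above C lands on the letter D, giving Dbb.

Dbb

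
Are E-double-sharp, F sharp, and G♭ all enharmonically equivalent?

E## is pitch class 6; F# is pitch class 6; Gb is pitch class 6.
All spellings map to pitch class 6, so they are enharmonically equivalent.

Yes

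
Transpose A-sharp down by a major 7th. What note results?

B

A seventh below A lands on the letter B.
A major seventh spans 11 semitones, so A# moves to pitch class 11. On the letter B that is B.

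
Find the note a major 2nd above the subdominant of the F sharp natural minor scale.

C#

The subdominant of F# natural minor is B.
A major second (2 semitones) above B lands on the letter C, giving C#.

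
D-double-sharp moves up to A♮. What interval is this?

doubly diminished fifth

The letter names run D→A, a span of 4 letter steps, so the interval is some kind of fifth.
D## to A is 5 semitones. A perfect fifth is 7, so 5 makes it doubly diminished.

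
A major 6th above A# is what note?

A up a major sixth is F#, so the target letter is F.
From A#, a major sixth is 9 semitones up: F##.

F##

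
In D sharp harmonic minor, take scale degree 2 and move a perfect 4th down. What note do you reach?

B#

Scale degree 2 of D# harmonic minor is E#.
A perfect fourth (5 semitones) below E# lands on the letter B, giving B#.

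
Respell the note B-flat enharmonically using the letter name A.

Bb is pitch class 10. The letter A alone is pitch class 9.
To reach pitch class 10 from A requires an offset of +1 semitone, i.e. sharp: A#.

A#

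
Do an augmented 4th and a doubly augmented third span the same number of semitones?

Yes

An augmented fourth spans 6 semitones; a doubly augmented third spans 6.
They are enharmonically equivalent.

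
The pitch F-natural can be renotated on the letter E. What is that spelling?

E#

Plain E sits 1 semitone below F, so on the letter E the same pitch needs a sharp: E#.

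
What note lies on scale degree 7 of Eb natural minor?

Db

The Eb natural minor scale runs Eb F Gb Ab Bb Cb Db.
Degree 7 is Db.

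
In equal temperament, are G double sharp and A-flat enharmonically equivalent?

Two spellings are enharmonically equivalent only if they share a pitch class.
Here G## → 9, Ab → 8; 8 ≠ 9, so they are not.

No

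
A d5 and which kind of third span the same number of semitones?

doubly augmented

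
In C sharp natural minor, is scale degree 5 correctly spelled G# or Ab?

Each scale degree takes a distinct letter name. Degree 5 of a scale on C must use the letter G.
G# and Ab are enharmonically the same pitch, but only G# uses the letter G, so it is the correct spelling here.

G#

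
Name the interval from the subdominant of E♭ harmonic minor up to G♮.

major seventh

The subdominant of Eb harmonic minor is Ab.
Ab up to G: letters A→G make it a seventh; 11 semitones makes it major.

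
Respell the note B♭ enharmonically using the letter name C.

Plain C sits 2 semitones above Bb, so on the letter C the same pitch needs a double flat: Cbb.

Cbb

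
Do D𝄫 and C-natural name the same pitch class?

Yes

Dbb is pitch class 0; C is pitch class 0.
All spellings map to pitch class 0, so they are enharmonically equivalent.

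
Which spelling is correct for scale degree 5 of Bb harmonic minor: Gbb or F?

Each scale degree takes a distinct letter name. Degree 5 of a scale on B must use the letter F.
F and Gbb are enharmonically the same pitch, but only F uses the letter F, so it is the correct spelling here.

F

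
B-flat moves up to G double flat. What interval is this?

diminished sixth

The letter names run B→G, a span of 5 letter steps, so the interval is some kind of sixth.
Bb to Gbb is 7 semitones. A major sixth is 9, so 7 makes it diminished.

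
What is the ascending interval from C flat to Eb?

major third

The letter names run C→E, a span of 2 letter steps, so the interval is some kind of third.
Cb to Eb is 4 semitones. A major third is 4, so 4 makes it major.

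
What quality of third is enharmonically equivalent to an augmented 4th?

doubly augmented

An augmented fourth spans 6 semitones.
A third spanning 6 semitones is doubly augmented (the major third is 4).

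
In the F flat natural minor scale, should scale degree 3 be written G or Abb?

Abb

Each scale degree takes a distinct letter name. Degree 3 of a scale on F must use the letter A.
Abb and G are enharmonically the same pitch, but only Abb uses the letter A, so it is the correct spelling here.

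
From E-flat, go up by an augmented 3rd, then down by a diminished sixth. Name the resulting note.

B##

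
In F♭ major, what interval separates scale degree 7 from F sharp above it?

Scale degree 7 of Fb major is Eb.
Eb up to F#: letters E→F make it a second; 3 semitones makes it augmented.

augmented second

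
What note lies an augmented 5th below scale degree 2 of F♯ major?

Scale degree 2 of F# major is G#.
An augmented fifth (8 semitones) below G# lands on the letter C, giving C.

C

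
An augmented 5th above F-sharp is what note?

C##

A fifth above F lands on the letter C.
An augmented fifth spans 8 semitones, so F# moves to pitch class 2. On the letter C that is C##.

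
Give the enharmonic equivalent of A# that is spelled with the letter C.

Cbb

Plain C sits 2 semitones above A#, so on the letter C the same pitch needs a double flat: Cbb.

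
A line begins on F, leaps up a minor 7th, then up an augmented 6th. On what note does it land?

A minor seventh up from F is Eb (letter E, 10 semitones up).
An augmented sixth up from Eb is C# (letter C, 10 semitones up).

C#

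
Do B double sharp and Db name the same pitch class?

Yes

B## is pitch class 1; Db is pitch class 1.
All spellings map to pitch class 1, so they are enharmonically equivalent.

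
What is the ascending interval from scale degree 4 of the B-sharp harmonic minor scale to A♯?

perfect fourth

Scale degree 4 of B# harmonic minor is E#.
E# up to A#: letters E→A make it a fourth; 5 semitones makes it perfect.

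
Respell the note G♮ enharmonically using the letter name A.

Plain A sits 2 semitones above G, so on the letter A the same pitch needs a double flat: Abb.

Abb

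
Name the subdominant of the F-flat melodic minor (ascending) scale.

Bbb

The Fb melodic minor (ascending) scale runs Fb Gb Abb Bbb Cb Db Eb.
Degree 4 is Bbb.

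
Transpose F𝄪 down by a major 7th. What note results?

F down a major seventh is Gb, so the target letter is G.
From F##, a major seventh is 11 semitones down: G#.

G#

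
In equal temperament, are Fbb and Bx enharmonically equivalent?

No

Fbb is pitch class 3; B## is pitch class 1.
The pitch classes differ (3 vs. 1), so they are not enharmonic equivalents.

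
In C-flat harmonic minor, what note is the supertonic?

Db

The Cb harmonic minor scale runs Cb Db Ebb Fb Gb Abb Bb.
Degree 2 is Db.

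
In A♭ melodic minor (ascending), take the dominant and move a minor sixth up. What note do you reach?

Cb

The dominant of Ab melodic minor (ascending) is Eb.
A minor sixth (8 semitones) above Eb lands on the letter C, giving Cb.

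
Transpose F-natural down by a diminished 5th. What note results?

A fifth below F lands on the letter B.
A diminished fifth spans 6 semitones, so F moves to pitch class 11. On the letter B that is B.

B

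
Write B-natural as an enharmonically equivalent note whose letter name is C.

Cb

B is pitch class 11. The letter C alone is pitch class 0.
To reach pitch class 11 from C requires an offset of -1 semitone, i.e. flat: Cb.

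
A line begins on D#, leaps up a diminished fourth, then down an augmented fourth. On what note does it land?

Db

A diminished fourth up from D# is G (letter G, 4 semitones up).
An augmented fourth down from G is Db (letter D, 6 semitones down).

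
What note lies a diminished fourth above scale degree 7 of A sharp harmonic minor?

Scale degree 7 of A# harmonic minor is G##.
A diminished fourth (4 semitones) above G## lands on the letter C, giving C#.

C#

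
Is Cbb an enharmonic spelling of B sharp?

No

Two spellings are enharmonically equivalent only if they share a pitch class.
Here Cbb → 10, B# → 0; 0 ≠ 10, so they are not.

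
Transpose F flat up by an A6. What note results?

D

A sixth above F lands on the letter D.
An augmented sixth spans 10 semitones, so Fb moves to pitch class 2. On the letter D that is D.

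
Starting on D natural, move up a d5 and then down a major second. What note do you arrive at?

A diminished fifth up from D is Ab (letter A, 6 semitones up).
A major second down from Ab is Gb (letter G, 2 semitones down).

Gb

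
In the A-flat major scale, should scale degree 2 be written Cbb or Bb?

Bb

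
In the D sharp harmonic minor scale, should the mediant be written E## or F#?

F#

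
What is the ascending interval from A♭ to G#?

augmented seventh

The letter names run A→G, a span of 6 letter steps, so the interval is some kind of seventh.
Ab to G# is 12 semitones. A major seventh is 11, so 12 makes it augmented.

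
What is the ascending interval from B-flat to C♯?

The letter names run B→C, a span of 1 letter step, so the interval is some kind of second.
Bb to C# is 3 semitones. A major second is 2, so 3 makes it augmented.

augmented second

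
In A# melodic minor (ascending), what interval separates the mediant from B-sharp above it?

major seventh

The mediant of A# melodic minor (ascending) is C#.
C# up to B#: letters C→B make it a seventh; 11 semitones makes it major.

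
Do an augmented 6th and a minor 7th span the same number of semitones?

An augmented sixth spans 10 semitones; a minor seventh spans 10.
They are enharmonically equivalent.

Yes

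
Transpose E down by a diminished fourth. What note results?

B#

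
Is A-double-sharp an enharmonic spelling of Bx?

No

A## is pitch class 11; B## is pitch class 1.
The pitch classes differ (11 vs. 1), so they are not enharmonic equivalents.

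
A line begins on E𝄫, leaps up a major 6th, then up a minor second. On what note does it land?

A major sixth up from Ebb is Cb (letter C, 9 semitones up).
A minor second up from Cb is Dbb (letter D, 1 semitone up).

Dbb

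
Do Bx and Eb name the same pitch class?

No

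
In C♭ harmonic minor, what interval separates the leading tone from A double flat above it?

The leading tone of Cb harmonic minor is Bb.
Bb up to Abb: letters B→A make it a seventh; 9 semitones makes it diminished.

diminished seventh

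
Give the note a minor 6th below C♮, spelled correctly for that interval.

E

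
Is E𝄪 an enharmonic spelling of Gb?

E## is pitch class 6; Gb is pitch class 6.
All spellings map to pitch class 6, so they are enharmonically equivalent.

Yes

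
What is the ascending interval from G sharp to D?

diminished fifth

The letter names run G→D, a span of 4 letter steps, so the interval is some kind of fifth.
G# to D is 6 semitones. A perfect fifth is 7, so 6 makes it diminished.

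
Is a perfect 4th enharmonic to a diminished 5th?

A perfect fourth spans 5 semitones; a diminished fifth spans 6.
The spans differ, so they are not enharmonic equivalents.

No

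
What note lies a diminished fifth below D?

D down a perfect fifth is G, so the target letter is G.
From D, a diminished fifth is 6 semitones down: G#.

G#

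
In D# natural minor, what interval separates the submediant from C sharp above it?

major second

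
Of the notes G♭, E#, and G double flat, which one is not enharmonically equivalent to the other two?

Gb

In 12-tone equal temperament, enharmonic equivalents share a pitch class. Gb is pitch class 6; E# is pitch class 5; Gbb is pitch class 5.
E# and Gbb share pitch class 5, while Gb is pitch class 6.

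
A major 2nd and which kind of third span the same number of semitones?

A major second spans 2 semitones.
A third spanning 2 semitones is diminished (the major third is 4).

diminished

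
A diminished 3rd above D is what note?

Fb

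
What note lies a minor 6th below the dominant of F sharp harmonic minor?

E#

The dominant of F# harmonic minor is C#.
A minor sixth (8 semitones) below C# lands on the letter E, giving E#.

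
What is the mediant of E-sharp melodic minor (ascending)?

G#

Degree 3 takes the letter 2 steps above E, which is G.
In melodic minor (ascending), degree 3 sits 3 semitones above the tonic. E# + 3 semitones is pitch class 8, spelled on G as G#.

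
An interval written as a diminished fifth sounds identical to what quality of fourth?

A diminished fifth spans 6 semitones.
A fourth spanning 6 semitones is augmented (the perfect fourth is 5).

augmented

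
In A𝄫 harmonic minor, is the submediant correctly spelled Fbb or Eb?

Fbb

Each scale degree takes a distinct letter name. Degree 6 of a scale on A must use the letter F.
Fbb and Eb are enharmonically the same pitch, but only Fbb uses the letter F, so it is the correct spelling here.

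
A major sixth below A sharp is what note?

A down a major sixth is C, so the target letter is C.
From A#, a major sixth is 9 semitones down: C#.

C#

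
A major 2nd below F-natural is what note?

A second below F lands on the letter E.
A major second spans 2 semitones, so F moves to pitch class 3. On the letter E that is Eb.

Eb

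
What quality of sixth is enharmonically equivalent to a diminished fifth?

doubly diminished

A diminished fifth spans 6 semitones.
A sixth spanning 6 semitones is doubly diminished (the major sixth is 9).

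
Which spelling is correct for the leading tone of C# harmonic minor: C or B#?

B#

Each scale degree takes a distinct letter name. Degree 7 of a scale on C must use the letter B.
B# and C are enharmonically the same pitch, but only B# uses the letter B, so it is the correct spelling here.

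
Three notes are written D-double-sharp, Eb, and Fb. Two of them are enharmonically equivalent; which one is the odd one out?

In 12-tone equal temperament, enharmonic equivalents share a pitch class. D## is pitch class 4; Eb is pitch class 3; Fb is pitch class 4.
D## and Fb share pitch class 4, while Eb is pitch class 3.

Eb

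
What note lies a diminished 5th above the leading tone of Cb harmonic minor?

Fb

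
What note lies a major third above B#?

D##

B up a major third is D#, so the target letter is D.
From B#, a major third is 4 semitones up: D##.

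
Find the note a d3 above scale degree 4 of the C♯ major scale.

Ab

Scale degree 4 of C# major is F#.
A diminished third (2 semitones) above F# lands on the letter A, giving Ab.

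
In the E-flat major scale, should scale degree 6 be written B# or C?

Each scale degree takes a distinct letter name. Degree 6 of a scale on E must use the letter C.
C and B# are enharmonically the same pitch, but only C uses the letter C, so it is the correct spelling here.

C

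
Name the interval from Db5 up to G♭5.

perfect fourth

The letter names run D→G, a span of 3 letter steps, so the interval is some kind of fourth.
Db to Gb is 5 semitones. A perfect fourth is 5, so 5 makes it perfect.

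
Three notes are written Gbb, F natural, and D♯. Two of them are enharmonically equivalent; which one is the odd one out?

In 12-tone equal temperament, enharmonic equivalents share a pitch class. Gbb is pitch class 5; F is pitch class 5; D# is pitch class 3.
Gbb and F share pitch class 5, while D# is pitch class 3.

D#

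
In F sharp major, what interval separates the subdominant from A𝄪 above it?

The subdominant of F# major is B.
B up to A##: letters B→A make it a seventh; 12 semitones makes it augmented.

augmented seventh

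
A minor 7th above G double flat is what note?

Fbb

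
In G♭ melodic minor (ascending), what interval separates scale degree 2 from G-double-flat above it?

diminished seventh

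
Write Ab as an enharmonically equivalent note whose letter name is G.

Ab is pitch class 8. The letter G alone is pitch class 7.
To reach pitch class 8 from G requires an offset of +1 semitone, i.e. sharp: G#.

G#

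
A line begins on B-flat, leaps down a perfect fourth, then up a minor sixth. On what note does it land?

Db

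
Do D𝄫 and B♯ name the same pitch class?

Yes

Dbb = pitch class 0 and B# = pitch class 0 — the same pitch class, so they are enharmonic equivalents.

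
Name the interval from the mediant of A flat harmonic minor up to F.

augmented fourth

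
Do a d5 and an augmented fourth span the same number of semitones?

Yes

A diminished fifth spans 6 semitones; an augmented fourth spans 6.
They are enharmonically equivalent.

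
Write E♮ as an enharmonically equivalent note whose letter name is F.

E is pitch class 4. The letter F alone is pitch class 5.
To reach pitch class 4 from F requires an offset of -1 semitone, i.e. flat: Fb.

Fb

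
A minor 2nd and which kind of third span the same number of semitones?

A minor second spans 1 semitone.
A third spanning 1 semitone is doubly diminished (the major third is 4).

doubly diminished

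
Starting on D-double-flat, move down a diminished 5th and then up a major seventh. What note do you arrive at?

A diminished fifth down from Dbb is Gb (letter G, 6 semitones down).
A major seventh up from Gb is F (letter F, 11 semitones up).

F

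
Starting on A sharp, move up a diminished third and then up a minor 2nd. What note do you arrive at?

Db

A diminished third up from A# is C (letter C, 2 semitones up).
A minor second up from C is Db (letter D, 1 semitone up).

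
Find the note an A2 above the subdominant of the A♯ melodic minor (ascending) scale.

E##

The subdominant of A# melodic minor (ascending) is D#.
An augmented second (3 semitones) above D# lands on the letter E, giving E##.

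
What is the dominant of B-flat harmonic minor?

Degree 5 takes the letter 4 steps above B, which is F.
In harmonic minor, degree 5 sits 7 semitones above the tonic. Bb + 7 semitones is pitch class 5, spelled on F as F.

F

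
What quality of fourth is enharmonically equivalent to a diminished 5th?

augmented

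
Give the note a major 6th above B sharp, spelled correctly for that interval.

G##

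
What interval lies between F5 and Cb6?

Counting letters F–G–A–B–C gives a fifth.
F→Cb = 6 semitones, 1 narrower than the perfect fifth (7), so diminished.

diminished fifth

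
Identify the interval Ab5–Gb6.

The letter names run A→G, a span of 6 letter steps, so the interval is some kind of seventh.
Ab to Gb is 10 semitones. A major seventh is 11, so 10 makes it minor.

minor seventh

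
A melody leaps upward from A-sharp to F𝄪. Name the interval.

major sixth

Counting letters A–B–C–D–E–F gives a sixth.
A#→F## = 9 semitones, exactly the major sixth.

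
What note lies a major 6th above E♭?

C

E up a major sixth is C#, so the target letter is C.
From Eb, a major sixth is 9 semitones up: C.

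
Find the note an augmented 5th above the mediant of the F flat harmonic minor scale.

The mediant of Fb harmonic minor is Abb.
An augmented fifth (8 semitones) above Abb lands on the letter E, giving Eb.

Eb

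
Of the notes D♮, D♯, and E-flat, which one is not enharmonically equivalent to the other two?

In 12-tone equal temperament, enharmonic equivalents share a pitch class. D is pitch class 2; D# is pitch class 3; Eb is pitch class 3.
D# and Eb share pitch class 3, while D is pitch class 2.

D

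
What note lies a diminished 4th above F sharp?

F up a perfect fourth is Bb, so the target letter is B.
From F#, a diminished fourth is 4 semitones up: Bb.

Bb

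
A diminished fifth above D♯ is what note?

A fifth above D lands on the letter A.
A diminished fifth spans 6 semitones, so D# moves to pitch class 9. On the letter A that is A.

A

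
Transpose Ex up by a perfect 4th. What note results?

A fourth above E lands on the letter A.
A perfect fourth spans 5 semitones, so E## moves to pitch class 11. On the letter A that is A##.

A##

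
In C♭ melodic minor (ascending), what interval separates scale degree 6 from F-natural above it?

major sixth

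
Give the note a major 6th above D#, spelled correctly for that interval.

B#

A sixth above D lands on the letter B.
A major sixth spans 9 semitones, so D# moves to pitch class 0. On the letter B that is B#.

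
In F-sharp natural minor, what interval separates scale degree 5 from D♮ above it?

Scale degree 5 of F# natural minor is C#.
C# up to D: letters C→D make it a second; 1 semitone makes it minor.

minor second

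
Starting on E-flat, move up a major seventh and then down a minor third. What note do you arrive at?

A major seventh up from Eb is D (letter D, 11 semitones up).
A minor third down from D is B (letter B, 3 semitones down).

B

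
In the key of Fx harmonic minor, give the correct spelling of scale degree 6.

D#

Degree 6 takes the letter 5 steps above F, which is D.
In harmonic minor, degree 6 sits 8 semitones above the tonic. F## + 8 semitones is pitch class 3, spelled on D as D#.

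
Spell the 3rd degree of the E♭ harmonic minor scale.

The Eb harmonic minor scale runs Eb F Gb Ab Bb Cb D.
Degree 3 is Gb.

Gb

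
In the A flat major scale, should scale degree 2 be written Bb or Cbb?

Each scale degree takes a distinct letter name. Degree 2 of a scale on A must use the letter B.
Bb and Cbb are enharmonically the same pitch, but only Bb uses the letter B, so it is the correct spelling here.

Bb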